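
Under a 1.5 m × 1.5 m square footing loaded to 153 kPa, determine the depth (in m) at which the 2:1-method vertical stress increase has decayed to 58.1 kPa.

z ≈ 0.934 m

2:1 spreading — at depth z the loaded area has grown by z in each plan dimension:
qB²/(B+z)² = Δσ_z ⇒ z = B(√(q/Δσ_z) − 1) = 1.5×(√(153/58.1) − 1) = 0.9342 m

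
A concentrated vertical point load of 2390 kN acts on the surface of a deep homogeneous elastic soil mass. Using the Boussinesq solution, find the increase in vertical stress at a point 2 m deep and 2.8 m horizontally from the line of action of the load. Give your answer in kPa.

Boussinesq vertical stress below a point load on an elastic half-space:
Δσ_z = 3P/(2πz²) · [1 + (r/z)²]^(−5/2)
r/z = 2.8/2 = 1.4; [1+(r/z)²]^(−5/2) = 0.066339.
Δσ_z = 3×2390/(2π×2²) × 0.066339 = 285.29 × 0.066339 = 18.93 kPa

Δσ_z ≈ 18.9 kPa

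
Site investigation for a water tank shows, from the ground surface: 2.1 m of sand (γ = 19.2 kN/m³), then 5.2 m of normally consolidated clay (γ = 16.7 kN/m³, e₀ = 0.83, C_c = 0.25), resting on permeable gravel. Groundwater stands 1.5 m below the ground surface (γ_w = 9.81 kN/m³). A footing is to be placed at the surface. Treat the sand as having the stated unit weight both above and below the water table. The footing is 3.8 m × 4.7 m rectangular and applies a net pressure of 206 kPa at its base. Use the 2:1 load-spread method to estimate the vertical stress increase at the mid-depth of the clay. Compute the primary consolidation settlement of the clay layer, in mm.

Mid-depth of clay below the ground surface: z = 2.1 + 5.2/2 = 4.7 m.
Total vertical stress at mid-clay: σ_v = 19.2×2.1 + 16.7×2.6 = 83.74 kPa.
Pore pressure: u = 9.81×(4.7 − 1.5) = 31.392 kPa.
Initial effective stress: σ'_0 = σ_v − u = 83.74 − 31.392 = 52.348 kPa.
Stress increase at mid-clay by the 2:1 spreading method:
Δσ = qBL/((B+z)(L+z)) = 206×3.8×4.7/((3.8+4.7)(4.7+4.7)) = 46.047 kPa
Final effective stress: σ'_f = σ'_0 + Δσ = 52.348 + 46.047 = 98.395 kPa.
Normally consolidated clay, so the full stress increment lies on the virgin compression line:
S_c = C_c·H/(1+e₀)·log₁₀(σ'_f/σ'_0) = 0.25×5.2/(1+0.83)×log₁₀(98.395/52.348)
    = 0.71038 × 0.27407 = 0.1947 m

S_c ≈ 195 mm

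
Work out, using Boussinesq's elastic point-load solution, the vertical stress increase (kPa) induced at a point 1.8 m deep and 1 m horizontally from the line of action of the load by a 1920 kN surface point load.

Boussinesq vertical stress below a point load on an elastic half-space:
Δσ_z = 3P/(2πz²) · [1 + (r/z)²]^(−5/2)
r/z = 1/1.8 = 0.55556; [1+(r/z)²]^(−5/2) = 0.51044.
Δσ_z = 3×1920/(2π×1.8²) × 0.51044 = 282.94 × 0.51044 = 144.4 kPa

Δσ_z ≈ 144 kPa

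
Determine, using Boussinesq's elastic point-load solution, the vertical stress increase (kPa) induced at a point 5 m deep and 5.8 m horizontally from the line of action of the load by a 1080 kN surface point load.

Boussinesq vertical stress below a point load on an elastic half-space:
Δσ_z = 3P/(2πz²) · [1 + (r/z)²]^(−5/2)
r/z = 5.8/5 = 1.16; [1+(r/z)²]^(−5/2) = 0.11868.
Δσ_z = 3×1080/(2π×5²) × 0.11868 = 20.626 × 0.11868 = 2.448 kPa

Δσ_z ≈ 2.45 kPa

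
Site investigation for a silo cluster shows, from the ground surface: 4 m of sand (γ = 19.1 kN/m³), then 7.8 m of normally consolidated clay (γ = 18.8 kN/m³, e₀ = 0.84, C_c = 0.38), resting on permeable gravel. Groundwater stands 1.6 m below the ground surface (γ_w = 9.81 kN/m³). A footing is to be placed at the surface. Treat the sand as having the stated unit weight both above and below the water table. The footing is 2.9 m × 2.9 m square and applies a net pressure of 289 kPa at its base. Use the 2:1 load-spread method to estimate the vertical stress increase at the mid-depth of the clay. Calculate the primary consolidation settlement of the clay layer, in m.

Mid-depth of clay below the ground surface: z = 4 + 7.8/2 = 7.9 m.
Total vertical stress at mid-clay: σ_v = 19.1×4 + 18.8×3.9 = 149.72 kPa.
Pore pressure: u = 9.81×(7.9 − 1.6) = 61.803 kPa.
Initial effective stress: σ'_0 = σ_v − u = 149.72 − 61.803 = 87.917 kPa.
Stress increase at mid-clay by the 2:1 spreading method:
Δσ = qBL/((B+z)(L+z)) = 289×2.9×2.9/((2.9+7.9)(2.9+7.9)) = 20.838 kPa
Final effective stress: σ'_f = σ'_0 + Δσ = 87.917 + 20.838 = 108.75 kPa.
Normally consolidated clay, so the full stress increment lies on the virgin compression line:
S_c = C_c·H/(1+e₀)·log₁₀(σ'_f/σ'_0) = 0.38×7.8/(1+0.84)×log₁₀(108.75/87.917)
    = 1.6109 × 0.092356 = 0.1488 m

S_c ≈ 0.149 m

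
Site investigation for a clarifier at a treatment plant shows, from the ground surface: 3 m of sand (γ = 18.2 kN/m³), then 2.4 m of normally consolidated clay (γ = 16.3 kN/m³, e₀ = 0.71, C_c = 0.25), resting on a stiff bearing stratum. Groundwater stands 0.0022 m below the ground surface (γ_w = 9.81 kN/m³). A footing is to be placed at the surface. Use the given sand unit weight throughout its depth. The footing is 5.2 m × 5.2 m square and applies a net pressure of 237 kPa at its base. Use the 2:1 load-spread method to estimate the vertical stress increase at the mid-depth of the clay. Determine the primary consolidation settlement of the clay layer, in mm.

Mid-depth of clay below the ground surface: z = 3 + 2.4/2 = 4.2 m.
Total vertical stress at mid-clay: σ_v = 18.2×3 + 16.3×1.2 = 74.16 kPa.
Pore pressure: u = 9.81×(4.2 − 0.0022) = 41.182 kPa.
Initial effective stress: σ'_0 = σ_v − u = 74.16 − 41.182 = 32.978 kPa.
Stress increase at mid-clay by the 2:1 spreading method:
Δσ = qBL/((B+z)(L+z)) = 237×5.2×5.2/((5.2+4.2)(5.2+4.2)) = 72.527 kPa
Final effective stress: σ'_f = σ'_0 + Δσ = 32.978 + 72.527 = 105.5 kPa.
Normally consolidated clay, so the full stress increment lies on the virgin compression line:
S_c = C_c·H/(1+e₀)·log₁₀(σ'_f/σ'_0) = 0.25×2.4/(1+0.71)×log₁₀(105.5/32.978)
    = 0.35088 × 0.50503 = 0.1772 m

S_c ≈ 177 mm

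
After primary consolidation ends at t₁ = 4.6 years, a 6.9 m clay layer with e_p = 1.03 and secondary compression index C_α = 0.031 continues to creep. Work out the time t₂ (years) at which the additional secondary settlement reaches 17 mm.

S_s = C_α·H/(1+e_p)·log₁₀(t₂/t₁) ⇒ log₁₀(t₂/t₁) = S_s·(1+e_p)/(C_α·H).
log₁₀(t₂/t₁) = 0.017 × (1+1.03) / (0.031×6.9) = 0.1613
t₂ = t₁ × 10^0.1613 = 4.6 × 1.45 = 6.67 years

t₂ ≈ 6.67 years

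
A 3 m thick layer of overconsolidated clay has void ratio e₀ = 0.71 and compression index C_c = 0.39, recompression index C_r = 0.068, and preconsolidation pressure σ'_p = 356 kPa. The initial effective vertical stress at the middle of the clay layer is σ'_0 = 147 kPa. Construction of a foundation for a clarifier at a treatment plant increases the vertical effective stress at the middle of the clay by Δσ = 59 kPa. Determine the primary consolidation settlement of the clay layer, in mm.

S_c ≈ 17.5 mm

Final effective stress: σ'_f = 147 + 59 = 206 kPa.
σ'_f = 206 ≤ σ'_p = 356 kPa, so the clay remains overconsolidated and only the recompression index applies:
S_c = C_r·H/(1+e₀)·log₁₀(σ'_f/σ'_0) = 0.068×3/1.71×log₁₀(206/147)
    = 0.1193 × 0.14655 = 0.01748 m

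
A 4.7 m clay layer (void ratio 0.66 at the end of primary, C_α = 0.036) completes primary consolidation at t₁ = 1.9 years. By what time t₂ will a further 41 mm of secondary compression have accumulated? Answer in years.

t₂ ≈ 4.8 years

S_s = C_α·H/(1+e_p)·log₁₀(t₂/t₁) ⇒ log₁₀(t₂/t₁) = S_s·(1+e_p)/(C_α·H).
log₁₀(t₂/t₁) = 0.041 × (1+0.66) / (0.036×4.7) = 0.4022
t₂ = t₁ × 10^0.4022 = 1.9 × 2.525 = 4.797 years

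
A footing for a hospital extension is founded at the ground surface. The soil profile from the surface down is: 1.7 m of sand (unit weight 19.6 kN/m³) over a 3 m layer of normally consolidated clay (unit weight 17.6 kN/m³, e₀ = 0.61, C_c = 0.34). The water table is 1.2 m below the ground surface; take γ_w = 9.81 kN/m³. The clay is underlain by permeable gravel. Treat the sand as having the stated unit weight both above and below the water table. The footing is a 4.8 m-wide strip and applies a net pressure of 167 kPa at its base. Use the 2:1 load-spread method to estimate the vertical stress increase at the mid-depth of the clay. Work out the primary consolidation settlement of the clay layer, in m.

S_c ≈ 0.345 m

Mid-depth of clay below the ground surface: z = 1.7 + 3/2 = 3.2 m.
Total vertical stress at mid-clay: σ_v = 19.6×1.7 + 17.6×1.5 = 59.72 kPa.
Pore pressure: u = 9.81×(3.2 − 1.2) = 19.62 kPa.
Initial effective stress: σ'_0 = σ_v − u = 59.72 − 19.62 = 40.1 kPa.
Stress increase at mid-clay by the 2:1 spreading method:
Δσ = qB/(B+z) = 167×4.8/(4.8+3.2) = 100.2 kPa
Final effective stress: σ'_f = σ'_0 + Δσ = 40.1 + 100.2 = 140.3 kPa.
Normally consolidated clay, so the full stress increment lies on the virgin compression line:
S_c = C_c·H/(1+e₀)·log₁₀(σ'_f/σ'_0) = 0.34×3/(1+0.61)×log₁₀(140.3/40.1)
    = 0.63354 × 0.54391 = 0.3446 m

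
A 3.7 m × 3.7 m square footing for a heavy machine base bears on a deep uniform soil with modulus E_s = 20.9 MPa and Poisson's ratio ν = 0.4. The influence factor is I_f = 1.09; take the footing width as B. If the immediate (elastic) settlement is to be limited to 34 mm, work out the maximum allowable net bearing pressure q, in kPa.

E_s = 20.9 MPa = 20900 kPa.
S_e = q·B·(1−ν²)/E_s · I_f  ⇒  q = S_e·E_s / (B·(1−ν²)·I_f).
q = 0.034 × 20900 / (3.7 × 0.84 × 1.09) = 209.8 kPa

q ≈ 210 kPa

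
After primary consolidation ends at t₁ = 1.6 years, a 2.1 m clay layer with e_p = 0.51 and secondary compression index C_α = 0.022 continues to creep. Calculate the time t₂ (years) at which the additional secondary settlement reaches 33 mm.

t₂ ≈ 19.2 years

S_s = C_α·H/(1+e_p)·log₁₀(t₂/t₁) ⇒ log₁₀(t₂/t₁) = S_s·(1+e_p)/(C_α·H).
log₁₀(t₂/t₁) = 0.033 × (1+0.51) / (0.022×2.1) = 1.079
t₂ = t₁ × 10^1.079 = 1.6 × 11.98 = 19.17 years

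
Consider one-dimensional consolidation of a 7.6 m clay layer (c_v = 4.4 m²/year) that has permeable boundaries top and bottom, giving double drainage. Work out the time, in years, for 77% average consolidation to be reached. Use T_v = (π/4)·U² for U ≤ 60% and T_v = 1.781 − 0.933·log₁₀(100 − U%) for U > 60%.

Drainage path length: H_d = H/2 = 3.8 m (double drainage).
U > 60%: T_v = 1.781 − 0.933·log₁₀(100 − 77) = 0.51051.
t = T_v·H_d²/c_v = 0.51051×3.8²/4.4 = 1.675 years.

t ≈ 1.68 years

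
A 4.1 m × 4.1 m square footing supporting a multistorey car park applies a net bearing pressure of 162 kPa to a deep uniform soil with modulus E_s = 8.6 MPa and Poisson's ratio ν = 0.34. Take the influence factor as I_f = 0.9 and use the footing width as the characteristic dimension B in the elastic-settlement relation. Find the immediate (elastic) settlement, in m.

S_e ≈ 0.0615 m

Immediate (elastic) settlement: S_e = q·B·(1−ν²)/E_s · I_f.
E_s = 8.6 MPa = 8600 kPa.
S_e = 162 × 4.1 × (1 − 0.34²) / 8600 × 0.9
    = 162 × 4.1 × 0.8844 / 8600 × 0.9
    = 0.06147 m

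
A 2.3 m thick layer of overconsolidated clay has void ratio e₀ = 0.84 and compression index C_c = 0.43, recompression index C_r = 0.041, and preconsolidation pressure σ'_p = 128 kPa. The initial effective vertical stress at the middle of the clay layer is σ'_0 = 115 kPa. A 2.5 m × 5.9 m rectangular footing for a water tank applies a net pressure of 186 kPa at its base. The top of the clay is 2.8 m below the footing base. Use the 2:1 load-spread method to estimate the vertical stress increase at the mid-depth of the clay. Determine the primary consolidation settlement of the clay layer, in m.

Mid-depth of clay below the footing base: z = 2.8 + 2.3/2 = 3.95 m.
Stress increase at mid-clay by the 2:1 spreading method:
Δσ = qBL/((B+z)(L+z)) = 186×2.5×5.9/((2.5+3.95)(5.9+3.95)) = 43.183 kPa
Final effective stress: σ'_f = 115 + 43.183 = 158.18 kPa.
σ'_f = 158.18 > σ'_p = 128 kPa, so the stress path crosses the preconsolidation pressure — recompression up to σ'_p, then virgin compression beyond:
S_c = H/(1+e₀)·[C_r·log₁₀(σ'_p/σ'_0) + C_c·log₁₀(σ'_f/σ'_p)]
    = 2.3/1.84 × [0.041×log₁₀(128/115) + 0.43×log₁₀(158.18/128)]
    = 1.25 × [0.001907 + 0.039535] = 0.0518 m

S_c ≈ 0.0518 m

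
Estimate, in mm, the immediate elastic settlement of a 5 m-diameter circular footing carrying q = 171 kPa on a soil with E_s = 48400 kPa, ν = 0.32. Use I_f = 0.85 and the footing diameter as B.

S_e ≈ 13.5 mm

Immediate (elastic) settlement: S_e = q·B·(1−ν²)/E_s · I_f.
S_e = 171 × 5 × (1 − 0.32²) / 48400 × 0.85
    = 171 × 5 × 0.8976 / 48400 × 0.85
    = 0.01348 m = 13.48 mm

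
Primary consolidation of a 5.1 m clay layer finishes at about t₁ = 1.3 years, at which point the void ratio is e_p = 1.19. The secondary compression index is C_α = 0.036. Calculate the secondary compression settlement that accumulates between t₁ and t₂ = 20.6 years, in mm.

S_s ≈ 101 mm

Secondary compression: S_s = C_α·H/(1+e_p)·log₁₀(t₂/t₁)
S_s = 0.036×5.1/(1+1.19)×log₁₀(20.6/1.3)
    = 0.08384 × 1.2 = 0.1006 m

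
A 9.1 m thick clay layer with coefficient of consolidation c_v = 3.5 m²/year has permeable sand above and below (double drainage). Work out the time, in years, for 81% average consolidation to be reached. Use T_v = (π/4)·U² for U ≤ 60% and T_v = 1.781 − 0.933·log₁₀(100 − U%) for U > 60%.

t ≈ 3.48 years

Drainage path length: H_d = H/2 = 4.55 m (double drainage).
U > 60%: T_v = 1.781 − 0.933·log₁₀(100 − 81) = 0.58792.
t = T_v·H_d²/c_v = 0.58792×4.55²/3.5 = 3.478 years.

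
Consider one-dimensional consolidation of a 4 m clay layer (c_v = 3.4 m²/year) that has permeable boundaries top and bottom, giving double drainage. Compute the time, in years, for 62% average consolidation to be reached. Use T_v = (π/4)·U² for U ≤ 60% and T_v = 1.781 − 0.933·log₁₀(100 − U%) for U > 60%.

t ≈ 0.361 years

Drainage path length: H_d = H/2 = 2 m (double drainage).
U > 60%: T_v = 1.781 − 0.933·log₁₀(100 − 62) = 0.30706.
t = T_v·H_d²/c_v = 0.30706×2²/3.4 = 0.3612 years.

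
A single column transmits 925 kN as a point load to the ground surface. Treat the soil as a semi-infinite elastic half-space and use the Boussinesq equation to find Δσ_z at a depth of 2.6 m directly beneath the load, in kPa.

Δσ_z ≈ 65.3 kPa

Boussinesq vertical stress below a point load on an elastic half-space:
Δσ_z = 3P/(2πz²) · [1 + (r/z)²]^(−5/2)
r/z = 0/2.6 = 0; [1+(r/z)²]^(−5/2) = 1.
Δσ_z = 3×925/(2π×2.6²) × 1 = 65.334 × 1 = 65.33 kPa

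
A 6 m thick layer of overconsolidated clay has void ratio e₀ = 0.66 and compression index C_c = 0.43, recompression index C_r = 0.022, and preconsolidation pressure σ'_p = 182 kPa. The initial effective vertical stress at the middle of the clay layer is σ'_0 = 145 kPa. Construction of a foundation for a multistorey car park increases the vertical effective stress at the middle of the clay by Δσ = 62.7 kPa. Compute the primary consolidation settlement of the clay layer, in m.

S_c ≈ 0.097 m

Final effective stress: σ'_f = 145 + 62.7 = 207.7 kPa.
σ'_f = 207.7 > σ'_p = 182 kPa, so the stress path crosses the preconsolidation pressure — recompression up to σ'_p, then virgin compression beyond:
S_c = H/(1+e₀)·[C_r·log₁₀(σ'_p/σ'_0) + C_c·log₁₀(σ'_f/σ'_p)]
    = 6/1.66 × [0.022×log₁₀(182/145) + 0.43×log₁₀(207.7/182)]
    = 3.6145 × [0.0021715 + 0.024667] = 0.09701 m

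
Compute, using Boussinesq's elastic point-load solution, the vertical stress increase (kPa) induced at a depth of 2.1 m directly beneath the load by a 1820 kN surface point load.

Δσ_z ≈ 197 kPa

Boussinesq vertical stress below a point load on an elastic half-space:
Δσ_z = 3P/(2πz²) · [1 + (r/z)²]^(−5/2)
r/z = 0/2.1 = 0; [1+(r/z)²]^(−5/2) = 1.
Δσ_z = 3×1820/(2π×2.1²) × 1 = 197.05 × 1 = 197.1 kPa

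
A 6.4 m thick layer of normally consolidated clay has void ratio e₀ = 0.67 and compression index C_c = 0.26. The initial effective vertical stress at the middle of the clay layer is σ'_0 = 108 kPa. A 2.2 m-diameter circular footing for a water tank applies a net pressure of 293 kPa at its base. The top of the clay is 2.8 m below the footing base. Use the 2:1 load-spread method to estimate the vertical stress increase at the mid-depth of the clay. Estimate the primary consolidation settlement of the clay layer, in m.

Mid-depth of clay below the footing base: z = 2.8 + 6.4/2 = 6 m.
Stress increase at mid-clay by the 2:1 spreading method:
Δσ ≈ qD²/(D+z)² = 293×2.2²/(2.2+6)² = 21.09 kPa
Final effective stress: σ'_f = σ'_0 + Δσ = 108 + 21.09 = 129.09 kPa.
Normally consolidated clay, so the full stress increment lies on the virgin compression line:
S_c = C_c·H/(1+e₀)·log₁₀(σ'_f/σ'_0) = 0.26×6.4/(1+0.67)×log₁₀(129.09/108)
    = 0.99641 × 0.077469 = 0.07719 m

S_c ≈ 0.0772 m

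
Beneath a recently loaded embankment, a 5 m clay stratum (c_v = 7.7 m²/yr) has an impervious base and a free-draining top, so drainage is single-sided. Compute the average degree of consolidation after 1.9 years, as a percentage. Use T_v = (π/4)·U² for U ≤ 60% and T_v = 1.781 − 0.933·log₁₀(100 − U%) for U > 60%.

Drainage path length: H_d = H = 5 m (single drainage).
T_v = c_v·t/H_d² = 7.7×1.9/5² = 0.5852.
T_v = 0.5852 corresponds to the U > 60% branch:
U = 1 − 10^((1.781 − T_v)/0.933)/100 = 0.8087

U ≈ 80.9 %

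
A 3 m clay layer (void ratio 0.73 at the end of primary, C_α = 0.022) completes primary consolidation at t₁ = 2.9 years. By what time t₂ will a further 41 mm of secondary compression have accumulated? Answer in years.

t₂ ≈ 34.4 years

S_s = C_α·H/(1+e_p)·log₁₀(t₂/t₁) ⇒ log₁₀(t₂/t₁) = S_s·(1+e_p)/(C_α·H).
log₁₀(t₂/t₁) = 0.041 × (1+0.73) / (0.022×3) = 1.075
t₂ = t₁ × 10^1.075 = 2.9 × 11.88 = 34.44 years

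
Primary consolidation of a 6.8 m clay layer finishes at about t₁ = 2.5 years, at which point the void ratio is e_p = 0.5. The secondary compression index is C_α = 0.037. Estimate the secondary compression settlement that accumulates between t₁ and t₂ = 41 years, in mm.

Secondary compression: S_s = C_α·H/(1+e_p)·log₁₀(t₂/t₁)
S_s = 0.037×6.8/(1+0.5)×log₁₀(41/2.5)
    = 0.1677 × 1.215 = 0.2038 m

S_s ≈ 204 mm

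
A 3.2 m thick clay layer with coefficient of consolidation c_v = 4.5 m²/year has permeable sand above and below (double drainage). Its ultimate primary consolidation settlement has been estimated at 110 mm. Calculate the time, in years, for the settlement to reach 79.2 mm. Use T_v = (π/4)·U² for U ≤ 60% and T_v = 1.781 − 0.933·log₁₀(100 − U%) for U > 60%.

Drainage path length: H_d = H/2 = 1.6 m (double drainage).
U = S(t)/S_ult = 79.2/110 = 0.72.
U > 60%: T_v = 1.781 − 0.933·log₁₀(100 − 72) = 0.4308.
t = T_v·H_d²/c_v = 0.4308×1.6²/4.5 = 0.2451 years.

t ≈ 0.245 years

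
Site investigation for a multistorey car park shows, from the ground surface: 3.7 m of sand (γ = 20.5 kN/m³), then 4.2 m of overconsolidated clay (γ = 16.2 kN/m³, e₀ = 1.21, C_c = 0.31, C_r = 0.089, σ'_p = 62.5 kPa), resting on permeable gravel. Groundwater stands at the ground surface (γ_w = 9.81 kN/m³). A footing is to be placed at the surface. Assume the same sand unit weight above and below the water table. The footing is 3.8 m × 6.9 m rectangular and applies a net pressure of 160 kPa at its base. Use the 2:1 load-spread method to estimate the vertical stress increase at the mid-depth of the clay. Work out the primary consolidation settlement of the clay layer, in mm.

Mid-depth of clay below the ground surface: z = 3.7 + 4.2/2 = 5.8 m.
Total vertical stress at mid-clay: σ_v = 20.5×3.7 + 16.2×2.1 = 109.87 kPa.
Pore pressure: u = 9.81×(5.8 − 0) = 56.898 kPa.
Initial effective stress: σ'_0 = σ_v − u = 109.87 − 56.898 = 52.972 kPa.
Stress increase at mid-clay by the 2:1 spreading method:
Δσ = qBL/((B+z)(L+z)) = 160×3.8×6.9/((3.8+5.8)(6.9+5.8)) = 34.409 kPa
Final effective stress: σ'_f = 52.972 + 34.409 = 87.381 kPa.
σ'_f = 87.381 > σ'_p = 62.5 kPa, so the stress path crosses the preconsolidation pressure — recompression up to σ'_p, then virgin compression beyond:
S_c = H/(1+e₀)·[C_r·log₁₀(σ'_p/σ'_0) + C_c·log₁₀(σ'_f/σ'_p)]
    = 4.2/2.21 × [0.089×log₁₀(62.5/52.972) + 0.31×log₁₀(87.381/62.5)]
    = 1.9005 × [0.0063932 + 0.045116] = 0.09789 m

S_c ≈ 97.9 mm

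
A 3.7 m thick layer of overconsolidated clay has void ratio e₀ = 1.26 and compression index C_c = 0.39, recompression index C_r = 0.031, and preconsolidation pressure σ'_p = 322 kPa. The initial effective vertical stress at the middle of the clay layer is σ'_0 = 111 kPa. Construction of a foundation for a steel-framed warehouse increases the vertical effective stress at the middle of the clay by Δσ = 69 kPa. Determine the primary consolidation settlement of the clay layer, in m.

Final effective stress: σ'_f = 111 + 69 = 180 kPa.
σ'_f = 180 ≤ σ'_p = 322 kPa, so the clay remains overconsolidated and only the recompression index applies:
S_c = C_r·H/(1+e₀)·log₁₀(σ'_f/σ'_0) = 0.031×3.7/2.26×log₁₀(180/111)
    = 0.050753 × 0.20995 = 0.01066 m

S_c ≈ 0.0107 m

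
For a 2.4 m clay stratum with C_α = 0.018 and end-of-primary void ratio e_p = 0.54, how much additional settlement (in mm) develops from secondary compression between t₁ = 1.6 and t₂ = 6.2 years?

Secondary compression: S_s = C_α·H/(1+e_p)·log₁₀(t₂/t₁)
S_s = 0.018×2.4/(1+0.54)×log₁₀(6.2/1.6)
    = 0.02805 × 0.5883 = 0.0165 m

S_s ≈ 16.5 mm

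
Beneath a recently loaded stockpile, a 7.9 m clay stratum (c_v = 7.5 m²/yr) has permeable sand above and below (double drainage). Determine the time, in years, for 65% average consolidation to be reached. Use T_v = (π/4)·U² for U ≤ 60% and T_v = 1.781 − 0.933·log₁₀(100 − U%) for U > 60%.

Drainage path length: H_d = H/2 = 3.95 m (double drainage).
U > 60%: T_v = 1.781 − 0.933·log₁₀(100 − 65) = 0.34038.
t = T_v·H_d²/c_v = 0.34038×3.95²/7.5 = 0.7081 years.

t ≈ 0.708 years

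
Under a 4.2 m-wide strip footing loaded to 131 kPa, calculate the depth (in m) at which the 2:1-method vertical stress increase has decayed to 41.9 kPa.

z ≈ 8.93 m

2:1 spreading — at depth z the loaded area has grown by z in each plan dimension:
qB/(B+z) = Δσ_z ⇒ z = qB/Δσ_z − B = 131×4.2/41.9 − 4.2 = 8.931 m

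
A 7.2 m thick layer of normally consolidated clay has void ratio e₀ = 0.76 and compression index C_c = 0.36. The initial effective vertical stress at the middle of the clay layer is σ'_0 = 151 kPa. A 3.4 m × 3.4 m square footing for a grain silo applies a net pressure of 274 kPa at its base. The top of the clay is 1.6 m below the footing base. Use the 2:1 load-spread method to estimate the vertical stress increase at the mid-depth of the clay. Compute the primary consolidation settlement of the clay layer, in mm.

Mid-depth of clay below the footing base: z = 1.6 + 7.2/2 = 5.2 m.
Stress increase at mid-clay by the 2:1 spreading method:
Δσ = qBL/((B+z)(L+z)) = 274×3.4×3.4/((3.4+5.2)(3.4+5.2)) = 42.826 kPa
Final effective stress: σ'_f = σ'_0 + Δσ = 151 + 42.826 = 193.83 kPa.
Normally consolidated clay, so the full stress increment lies on the virgin compression line:
S_c = C_c·H/(1+e₀)·log₁₀(σ'_f/σ'_0) = 0.36×7.2/(1+0.76)×log₁₀(193.83/151)
    = 1.4727 × 0.10844 = 0.1597 m

S_c ≈ 160 mm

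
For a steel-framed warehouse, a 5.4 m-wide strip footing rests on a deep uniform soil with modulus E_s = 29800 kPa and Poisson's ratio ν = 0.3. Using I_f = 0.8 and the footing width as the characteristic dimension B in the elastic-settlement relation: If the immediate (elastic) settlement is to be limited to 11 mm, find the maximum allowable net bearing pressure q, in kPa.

S_e = q·B·(1−ν²)/E_s · I_f  ⇒  q = S_e·E_s / (B·(1−ν²)·I_f).
q = 0.011 × 29800 / (5.4 × 0.91 × 0.8) = 83.38 kPa

q ≈ 83.4 kPa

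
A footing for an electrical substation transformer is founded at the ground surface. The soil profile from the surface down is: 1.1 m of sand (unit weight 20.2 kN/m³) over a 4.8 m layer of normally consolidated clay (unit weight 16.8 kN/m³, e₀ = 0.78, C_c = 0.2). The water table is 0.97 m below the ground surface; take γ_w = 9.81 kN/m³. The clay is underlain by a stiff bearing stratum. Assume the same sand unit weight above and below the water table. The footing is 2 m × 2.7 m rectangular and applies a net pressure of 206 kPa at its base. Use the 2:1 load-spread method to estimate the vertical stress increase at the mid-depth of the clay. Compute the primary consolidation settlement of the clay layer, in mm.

S_c ≈ 146 mm

Mid-depth of clay below the ground surface: z = 1.1 + 4.8/2 = 3.5 m.
Total vertical stress at mid-clay: σ_v = 20.2×1.1 + 16.8×2.4 = 62.54 kPa.
Pore pressure: u = 9.81×(3.5 − 0.97) = 24.819 kPa.
Initial effective stress: σ'_0 = σ_v − u = 62.54 − 24.819 = 37.721 kPa.
Stress increase at mid-clay by the 2:1 spreading method:
Δσ = qBL/((B+z)(L+z)) = 206×2×2.7/((2+3.5)(2.7+3.5)) = 32.622 kPa
Final effective stress: σ'_f = σ'_0 + Δσ = 37.721 + 32.622 = 70.343 kPa.
Normally consolidated clay, so the full stress increment lies on the virgin compression line:
S_c = C_c·H/(1+e₀)·log₁₀(σ'_f/σ'_0) = 0.2×4.8/(1+0.78)×log₁₀(70.343/37.721)
    = 0.53933 × 0.27064 = 0.146 m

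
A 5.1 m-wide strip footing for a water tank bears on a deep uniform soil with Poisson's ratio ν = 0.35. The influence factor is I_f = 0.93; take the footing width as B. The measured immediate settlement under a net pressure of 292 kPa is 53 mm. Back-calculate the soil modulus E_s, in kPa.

S_e = q·B·(1−ν²)/E_s · I_f  ⇒  E_s = q·B·(1−ν²)·I_f / S_e.
E_s = 292 × 5.1 × 0.8775 × 0.93 / 0.053 = 22930 kPa

E_s ≈ 22900 kPa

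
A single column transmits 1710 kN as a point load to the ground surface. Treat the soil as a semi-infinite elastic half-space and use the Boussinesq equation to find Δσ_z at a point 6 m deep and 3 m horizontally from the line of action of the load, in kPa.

Δσ_z ≈ 13 kPa

Boussinesq vertical stress below a point load on an elastic half-space:
Δσ_z = 3P/(2πz²) · [1 + (r/z)²]^(−5/2)
r/z = 3/6 = 0.5; [1+(r/z)²]^(−5/2) = 0.57243.
Δσ_z = 3×1710/(2π×6²) × 0.57243 = 22.68 × 0.57243 = 12.98 kPa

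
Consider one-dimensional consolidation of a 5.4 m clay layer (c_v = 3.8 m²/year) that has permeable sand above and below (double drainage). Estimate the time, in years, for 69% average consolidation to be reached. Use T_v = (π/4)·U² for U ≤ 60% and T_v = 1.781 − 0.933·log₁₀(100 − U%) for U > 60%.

t ≈ 0.747 years

Drainage path length: H_d = H/2 = 2.7 m (double drainage).
U > 60%: T_v = 1.781 − 0.933·log₁₀(100 − 69) = 0.38956.
t = T_v·H_d²/c_v = 0.38956×2.7²/3.8 = 0.7473 years.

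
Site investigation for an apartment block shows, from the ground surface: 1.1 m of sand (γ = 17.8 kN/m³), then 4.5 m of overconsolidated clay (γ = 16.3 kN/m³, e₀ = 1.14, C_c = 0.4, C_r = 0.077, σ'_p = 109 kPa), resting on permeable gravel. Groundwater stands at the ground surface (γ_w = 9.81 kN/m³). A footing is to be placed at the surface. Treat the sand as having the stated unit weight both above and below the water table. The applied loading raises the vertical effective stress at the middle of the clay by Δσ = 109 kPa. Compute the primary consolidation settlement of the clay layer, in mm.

S_c ≈ 179 mm

Mid-depth of clay below the ground surface: z = 1.1 + 4.5/2 = 3.35 m.
Total vertical stress at mid-clay: σ_v = 17.8×1.1 + 16.3×2.25 = 56.255 kPa.
Pore pressure: u = 9.81×(3.35 − 0) = 32.864 kPa.
Initial effective stress: σ'_0 = σ_v − u = 56.255 − 32.864 = 23.391 kPa.
Final effective stress: σ'_f = 23.391 + 109 = 132.39 kPa.
σ'_f = 132.39 > σ'_p = 109 kPa, so the stress path crosses the preconsolidation pressure — recompression up to σ'_p, then virgin compression beyond:
S_c = H/(1+e₀)·[C_r·log₁₀(σ'_p/σ'_0) + C_c·log₁₀(σ'_f/σ'_p)]
    = 4.5/2.14 × [0.077×log₁₀(109/23.391) + 0.4×log₁₀(132.39/109)]
    = 2.1028 × [0.051465 + 0.033771] = 0.1792 m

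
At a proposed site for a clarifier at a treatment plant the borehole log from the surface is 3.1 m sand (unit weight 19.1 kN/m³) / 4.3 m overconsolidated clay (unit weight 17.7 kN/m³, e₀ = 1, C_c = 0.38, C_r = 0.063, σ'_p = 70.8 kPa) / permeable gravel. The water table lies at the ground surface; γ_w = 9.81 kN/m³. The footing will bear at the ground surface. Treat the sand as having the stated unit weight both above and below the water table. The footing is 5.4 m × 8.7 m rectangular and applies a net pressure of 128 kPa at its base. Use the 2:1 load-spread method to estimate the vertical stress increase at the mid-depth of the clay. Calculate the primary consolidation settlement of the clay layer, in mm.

Mid-depth of clay below the ground surface: z = 3.1 + 4.3/2 = 5.25 m.
Total vertical stress at mid-clay: σ_v = 19.1×3.1 + 17.7×2.15 = 97.265 kPa.
Pore pressure: u = 9.81×(5.25 − 0) = 51.503 kPa.
Initial effective stress: σ'_0 = σ_v − u = 97.265 − 51.503 = 45.762 kPa.
Stress increase at mid-clay by the 2:1 spreading method:
Δσ = qBL/((B+z)(L+z)) = 128×5.4×8.7/((5.4+5.25)(8.7+5.25)) = 40.476 kPa
Final effective stress: σ'_f = 45.762 + 40.476 = 86.238 kPa.
σ'_f = 86.238 > σ'_p = 70.8 kPa, so the stress path crosses the preconsolidation pressure — recompression up to σ'_p, then virgin compression beyond:
S_c = H/(1+e₀)·[C_r·log₁₀(σ'_p/σ'_0) + C_c·log₁₀(σ'_f/σ'_p)]
    = 4.3/2 × [0.063×log₁₀(70.8/45.762) + 0.38×log₁₀(86.238/70.8)]
    = 2.15 × [0.01194 + 0.032553] = 0.09566 m

S_c ≈ 95.7 mm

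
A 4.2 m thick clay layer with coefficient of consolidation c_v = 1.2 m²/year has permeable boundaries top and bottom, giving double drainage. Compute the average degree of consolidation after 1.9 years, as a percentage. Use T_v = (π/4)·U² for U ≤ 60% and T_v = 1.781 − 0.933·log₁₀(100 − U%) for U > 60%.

Drainage path length: H_d = H/2 = 2.1 m (double drainage).
T_v = c_v·t/H_d² = 1.2×1.9/2.1² = 0.51701.
T_v = 0.51701 corresponds to the U > 60% branch:
U = 1 − 10^((1.781 − T_v)/0.933)/100 = 0.7737

U ≈ 77.4 %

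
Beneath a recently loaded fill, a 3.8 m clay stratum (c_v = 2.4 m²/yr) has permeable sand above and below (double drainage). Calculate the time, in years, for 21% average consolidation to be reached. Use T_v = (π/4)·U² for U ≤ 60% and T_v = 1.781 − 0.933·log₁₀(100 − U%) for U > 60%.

t ≈ 0.0521 years

Drainage path length: H_d = H/2 = 1.9 m (double drainage).
U ≤ 60%: T_v = (π/4)·U² = (π/4)×0.21² = 0.034636.
t = T_v·H_d²/c_v = 0.034636×1.9²/2.4 = 0.0521 years.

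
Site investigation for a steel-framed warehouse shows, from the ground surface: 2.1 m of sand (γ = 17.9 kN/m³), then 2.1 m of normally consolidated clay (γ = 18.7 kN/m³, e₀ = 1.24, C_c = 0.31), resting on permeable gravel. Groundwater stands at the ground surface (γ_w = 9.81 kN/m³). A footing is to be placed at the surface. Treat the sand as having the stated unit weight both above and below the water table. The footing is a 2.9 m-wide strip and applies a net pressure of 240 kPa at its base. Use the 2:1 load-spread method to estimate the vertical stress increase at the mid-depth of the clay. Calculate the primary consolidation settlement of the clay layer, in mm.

Mid-depth of clay below the ground surface: z = 2.1 + 2.1/2 = 3.15 m.
Total vertical stress at mid-clay: σ_v = 17.9×2.1 + 18.7×1.05 = 57.225 kPa.
Pore pressure: u = 9.81×(3.15 − 0) = 30.902 kPa.
Initial effective stress: σ'_0 = σ_v − u = 57.225 − 30.902 = 26.323 kPa.
Stress increase at mid-clay by the 2:1 spreading method:
Δσ = qB/(B+z) = 240×2.9/(2.9+3.15) = 115.04 kPa
Final effective stress: σ'_f = σ'_0 + Δσ = 26.323 + 115.04 = 141.36 kPa.
Normally consolidated clay, so the full stress increment lies on the virgin compression line:
S_c = C_c·H/(1+e₀)·log₁₀(σ'_f/σ'_0) = 0.31×2.1/(1+1.24)×log₁₀(141.36/26.323)
    = 0.29062 × 0.72999 = 0.2121 m

S_c ≈ 212 mm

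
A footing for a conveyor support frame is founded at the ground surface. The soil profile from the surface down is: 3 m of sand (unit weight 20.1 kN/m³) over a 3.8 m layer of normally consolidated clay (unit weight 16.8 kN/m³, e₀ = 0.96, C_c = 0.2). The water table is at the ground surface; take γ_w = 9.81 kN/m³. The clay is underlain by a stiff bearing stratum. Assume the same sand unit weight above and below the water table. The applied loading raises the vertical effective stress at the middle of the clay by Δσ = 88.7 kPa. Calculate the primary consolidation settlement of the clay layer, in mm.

Mid-depth of clay below the ground surface: z = 3 + 3.8/2 = 4.9 m.
Total vertical stress at mid-clay: σ_v = 20.1×3 + 16.8×1.9 = 92.22 kPa.
Pore pressure: u = 9.81×(4.9 − 0) = 48.069 kPa.
Initial effective stress: σ'_0 = σ_v − u = 92.22 − 48.069 = 44.151 kPa.
Final effective stress: σ'_f = σ'_0 + Δσ = 44.151 + 88.7 = 132.85 kPa.
Normally consolidated clay, so the full stress increment lies on the virgin compression line:
S_c = C_c·H/(1+e₀)·log₁₀(σ'_f/σ'_0) = 0.2×3.8/(1+0.96)×log₁₀(132.85/44.151)
    = 0.38776 × 0.47842 = 0.1855 m

S_c ≈ 186 mm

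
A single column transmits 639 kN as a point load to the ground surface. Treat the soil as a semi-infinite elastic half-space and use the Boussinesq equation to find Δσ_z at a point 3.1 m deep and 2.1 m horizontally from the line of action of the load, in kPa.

Δσ_z ≈ 12.3 kPa

Boussinesq vertical stress below a point load on an elastic half-space:
Δσ_z = 3P/(2πz²) · [1 + (r/z)²]^(−5/2)
r/z = 2.1/3.1 = 0.67742; [1+(r/z)²]^(−5/2) = 0.38899.
Δσ_z = 3×639/(2π×3.1²) × 0.38899 = 31.748 × 0.38899 = 12.35 kPa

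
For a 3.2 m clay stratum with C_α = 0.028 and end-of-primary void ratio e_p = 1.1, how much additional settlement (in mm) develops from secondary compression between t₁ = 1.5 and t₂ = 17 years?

S_s ≈ 45 mm

Secondary compression: S_s = C_α·H/(1+e_p)·log₁₀(t₂/t₁)
S_s = 0.028×3.2/(1+1.1)×log₁₀(17/1.5)
    = 0.04267 × 1.054 = 0.04499 m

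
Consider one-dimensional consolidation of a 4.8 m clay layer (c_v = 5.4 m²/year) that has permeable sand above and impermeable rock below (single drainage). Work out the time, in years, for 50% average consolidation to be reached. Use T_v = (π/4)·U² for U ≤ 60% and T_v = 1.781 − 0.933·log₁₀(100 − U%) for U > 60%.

Drainage path length: H_d = H = 4.8 m (single drainage).
U ≤ 60%: T_v = (π/4)·U² = (π/4)×0.5² = 0.19635.
t = T_v·H_d²/c_v = 0.19635×4.8²/5.4 = 0.8378 years.

t ≈ 0.838 years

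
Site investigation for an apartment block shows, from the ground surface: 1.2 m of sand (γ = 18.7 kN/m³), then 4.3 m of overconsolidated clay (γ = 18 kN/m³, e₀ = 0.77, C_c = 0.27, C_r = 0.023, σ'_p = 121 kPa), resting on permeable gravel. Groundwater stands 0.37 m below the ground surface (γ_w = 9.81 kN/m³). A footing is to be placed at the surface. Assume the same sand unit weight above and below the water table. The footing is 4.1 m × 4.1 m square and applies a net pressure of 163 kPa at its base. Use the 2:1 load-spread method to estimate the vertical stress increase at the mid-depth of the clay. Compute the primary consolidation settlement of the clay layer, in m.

S_c ≈ 0.0227 m

Mid-depth of clay below the ground surface: z = 1.2 + 4.3/2 = 3.35 m.
Total vertical stress at mid-clay: σ_v = 18.7×1.2 + 18×2.15 = 61.14 kPa.
Pore pressure: u = 9.81×(3.35 − 0.37) = 29.234 kPa.
Initial effective stress: σ'_0 = σ_v − u = 61.14 − 29.234 = 31.906 kPa.
Stress increase at mid-clay by the 2:1 spreading method:
Δσ = qBL/((B+z)(L+z)) = 163×4.1×4.1/((4.1+3.35)(4.1+3.35)) = 49.368 kPa
Final effective stress: σ'_f = 31.906 + 49.368 = 81.274 kPa.
σ'_f = 81.274 ≤ σ'_p = 121 kPa, so the clay remains overconsolidated and only the recompression index applies:
S_c = C_r·H/(1+e₀)·log₁₀(σ'_f/σ'_0) = 0.023×4.3/1.77×log₁₀(81.274/31.906)
    = 0.055876 × 0.40608 = 0.02269 m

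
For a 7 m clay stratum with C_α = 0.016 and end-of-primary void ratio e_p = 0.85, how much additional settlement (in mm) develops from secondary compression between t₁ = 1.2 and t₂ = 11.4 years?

S_s ≈ 59.2 mm

Secondary compression: S_s = C_α·H/(1+e_p)·log₁₀(t₂/t₁)
S_s = 0.016×7/(1+0.85)×log₁₀(11.4/1.2)
    = 0.06054 × 0.9777 = 0.05919 m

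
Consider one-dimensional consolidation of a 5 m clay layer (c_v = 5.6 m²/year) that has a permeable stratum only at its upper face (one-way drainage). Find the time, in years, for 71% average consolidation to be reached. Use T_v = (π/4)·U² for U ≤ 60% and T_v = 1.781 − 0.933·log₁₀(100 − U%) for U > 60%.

Drainage path length: H_d = H = 5 m (single drainage).
U > 60%: T_v = 1.781 − 0.933·log₁₀(100 − 71) = 0.41658.
t = T_v·H_d²/c_v = 0.41658×5²/5.6 = 1.86 years.

t ≈ 1.86 years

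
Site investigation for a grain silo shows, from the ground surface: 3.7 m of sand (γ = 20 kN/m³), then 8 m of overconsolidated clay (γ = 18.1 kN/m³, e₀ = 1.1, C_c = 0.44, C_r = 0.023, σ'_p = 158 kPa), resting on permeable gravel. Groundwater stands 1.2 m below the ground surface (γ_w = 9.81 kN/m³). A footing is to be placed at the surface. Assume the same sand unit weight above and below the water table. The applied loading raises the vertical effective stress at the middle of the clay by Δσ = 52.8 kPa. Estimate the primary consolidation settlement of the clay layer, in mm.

S_c ≈ 18.8 mm

Mid-depth of clay below the ground surface: z = 3.7 + 8/2 = 7.7 m.
Total vertical stress at mid-clay: σ_v = 20×3.7 + 18.1×4 = 146.4 kPa.
Pore pressure: u = 9.81×(7.7 − 1.2) = 63.765 kPa.
Initial effective stress: σ'_0 = σ_v − u = 146.4 − 63.765 = 82.635 kPa.
Final effective stress: σ'_f = 82.635 + 52.8 = 135.44 kPa.
σ'_f = 135.44 ≤ σ'_p = 158 kPa, so the clay remains overconsolidated and only the recompression index applies:
S_c = C_r·H/(1+e₀)·log₁₀(σ'_f/σ'_0) = 0.023×8/2.1×log₁₀(135.44/82.635)
    = 0.087619 × 0.21458 = 0.0188 m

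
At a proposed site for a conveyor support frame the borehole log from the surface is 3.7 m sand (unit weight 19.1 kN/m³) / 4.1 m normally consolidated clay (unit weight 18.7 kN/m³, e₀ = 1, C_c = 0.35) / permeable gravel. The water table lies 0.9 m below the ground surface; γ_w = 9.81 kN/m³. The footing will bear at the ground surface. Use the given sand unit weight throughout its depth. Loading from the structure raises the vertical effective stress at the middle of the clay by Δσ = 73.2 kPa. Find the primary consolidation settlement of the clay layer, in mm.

S_c ≈ 245 mm

Mid-depth of clay below the ground surface: z = 3.7 + 4.1/2 = 5.75 m.
Total vertical stress at mid-clay: σ_v = 19.1×3.7 + 18.7×2.05 = 109 kPa.
Pore pressure: u = 9.81×(5.75 − 0.9) = 47.578 kPa.
Initial effective stress: σ'_0 = σ_v − u = 109 − 47.578 = 61.422 kPa.
Final effective stress: σ'_f = σ'_0 + Δσ = 61.422 + 73.2 = 134.62 kPa.
Normally consolidated clay, so the full stress increment lies on the virgin compression line:
S_c = C_c·H/(1+e₀)·log₁₀(σ'_f/σ'_0) = 0.35×4.1/(1+1)×log₁₀(134.62/61.422)
    = 0.7175 × 0.34079 = 0.2445 m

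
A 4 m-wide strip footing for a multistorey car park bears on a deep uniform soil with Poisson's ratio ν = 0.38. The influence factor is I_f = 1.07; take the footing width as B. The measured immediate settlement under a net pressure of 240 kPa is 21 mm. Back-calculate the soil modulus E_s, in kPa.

S_e = q·B·(1−ν²)/E_s · I_f  ⇒  E_s = q·B·(1−ν²)·I_f / S_e.
E_s = 240 × 4 × 0.8556 × 1.07 / 0.021 = 41850 kPa

E_s ≈ 41900 kPa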